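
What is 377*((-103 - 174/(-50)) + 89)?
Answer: -99151/25 ≈ -3966.0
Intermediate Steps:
377*((-103 - 174/(-50)) + 89) = 377*((-103 - 174*(-1/50)) + 89) = 377*((-103 + 87/25) + 89) = 377*(-2488/25 + 89) = 377*(-263/25) = -99151/25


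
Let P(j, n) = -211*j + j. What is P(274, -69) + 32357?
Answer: -25183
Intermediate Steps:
P(j, n) = -210*j
P(274, -69) + 32357 = -210*274 + 32357 = -57540 + 32357 = -25183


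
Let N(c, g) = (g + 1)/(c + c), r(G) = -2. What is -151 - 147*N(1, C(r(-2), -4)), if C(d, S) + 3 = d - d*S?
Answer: 731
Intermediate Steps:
C(d, S) = -3 + d - S*d (C(d, S) = -3 + (d - d*S) = -3 + (d - S*d) = -3 + d - S*d)
N(c, g) = (1 + g)/(2*c) (N(c, g) = (1 + g)/((2*c)) = (1 + g)*(1/(2*c)) = (1 + g)/(2*c))
-151 - 147*N(1, C(r(-2), -4)) = -151 - 147*(1 + (-3 - 2 - 1*(-4)*(-2)))/(2*1) = -151 - 147*(1 + (-3 - 2 - 8))/2 = -151 - 147*(1 - 13)/2 = -151 - 147*(-12)/2 = -151 - 147*(-6) = -151 + 882 = 731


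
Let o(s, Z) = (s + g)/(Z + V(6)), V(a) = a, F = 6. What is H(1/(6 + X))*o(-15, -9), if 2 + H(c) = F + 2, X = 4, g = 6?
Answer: 18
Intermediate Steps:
H(c) = 6 (H(c) = -2 + (6 + 2) = -2 + 8 = 6)
o(s, Z) = (6 + s)/(6 + Z) (o(s, Z) = (s + 6)/(Z + 6) = (6 + s)/(6 + Z))
H(1/(6 + X))*o(-15, -9) = 6*((6 - 15)/(6 - 9)) = 6*(-9/(-3)) = 6*(-⅓*(-9)) = 6*3 = 18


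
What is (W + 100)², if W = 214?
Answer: 98596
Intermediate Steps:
(W + 100)² = (214 + 100)² = 314² = 98596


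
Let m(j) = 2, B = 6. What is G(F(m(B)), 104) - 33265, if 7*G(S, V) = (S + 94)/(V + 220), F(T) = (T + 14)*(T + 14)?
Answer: -5388905/162 ≈ -33265.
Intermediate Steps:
F(T) = (14 + T)² (F(T) = (14 + T)*(14 + T) = (14 + T)²)
G(S, V) = (94 + S)/(7*(220 + V)) (G(S, V) = ((S + 94)/(V + 220))/7 = ((94 + S)/(220 + V))/7 = (94 + S)/(7*(220 + V)))
G(F(m(B)), 104) - 33265 = (94 + (14 + 2)²)/(7*(220 + 104)) - 33265 = (⅐)*(94 + 16²)/324 - 33265 = (⅐)*(1/324)*(94 + 256) - 33265 = (⅐)*(1/324)*350 - 33265 = 25/162 - 33265 = -5388905/162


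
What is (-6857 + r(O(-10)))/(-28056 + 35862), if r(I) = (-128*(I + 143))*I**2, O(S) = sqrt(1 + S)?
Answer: 157879/7806 + 576*I/1301 ≈ 20.225 + 0.44274*I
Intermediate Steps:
r(I) = I**2*(-18304 - 128*I) (r(I) = (-128*(143 + I))*I**2 = (-18304 - 128*I)*I**2 = I**2*(-18304 - 128*I))
(-6857 + r(O(-10)))/(-28056 + 35862) = (-6857 + 128*(sqrt(1 - 10))**2*(-143 - sqrt(1 - 10)))/(-28056 + 35862) = (-6857 + 128*(sqrt(-9))**2*(-143 - sqrt(-9)))/7806 = (-6857 + 128*(3*I)**2*(-143 - 3*I))*(1/7806) = (-6857 + 128*(-9)*(-143 - 3*I))*(1/7806) = (-6857 + (164736 + 3456*I))*(1/7806) = (157879 + 3456*I)*(1/7806) = 157879/7806 + 576*I/1301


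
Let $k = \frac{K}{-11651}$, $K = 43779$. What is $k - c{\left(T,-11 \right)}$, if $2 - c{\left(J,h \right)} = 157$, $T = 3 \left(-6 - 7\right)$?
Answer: $\frac{1762126}{11651} \approx 151.24$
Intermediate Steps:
$T = -39$ ($T = 3 \left(-13\right) = -39$)
$c{\left(J,h \right)} = -155$ ($c{\left(J,h \right)} = 2 - 157 = -155$)
$k = - \frac{43779}{11651}$ ($k = \frac{43779}{-11651} = 43779 \left(- \frac{1}{11651}\right) = - \frac{43779}{11651} \approx -3.7575$)
$k - c{\left(T,-11 \right)} = - \frac{43779}{11651} - -155 = - \frac{43779}{11651} + 155 = \frac{1762126}{11651}$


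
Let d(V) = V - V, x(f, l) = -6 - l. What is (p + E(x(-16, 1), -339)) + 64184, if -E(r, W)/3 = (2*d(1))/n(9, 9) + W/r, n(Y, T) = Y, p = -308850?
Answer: -1713679/7 ≈ -2.4481e+5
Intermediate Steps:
d(V) = 0
E(r, W) = -3*W/r (E(r, W) = -3*((2*0)/9 + W/r) = -3*(0*(1/9) + W/r) = -3*(0 + W/r) = -3*W/r)
(p + E(x(-16, 1), -339)) + 64184 = (-308850 - 3*(-339)/(-6 - 1*1)) + 64184 = (-308850 - 3*(-339)/(-6 - 1)) + 64184 = (-308850 - 3*(-339)/(-7)) + 64184 = (-308850 - 3*(-339)*(-1/7)) + 64184 = (-308850 - 1017/7) + 64184 = -2162967/7 + 64184 = -1713679/7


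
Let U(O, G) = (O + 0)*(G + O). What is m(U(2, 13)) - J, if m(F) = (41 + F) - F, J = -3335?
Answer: 3376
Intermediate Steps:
U(O, G) = O*(G + O)
m(F) = 41
m(U(2, 13)) - J = 41 - 1*(-3335) = 41 + 3335 = 3376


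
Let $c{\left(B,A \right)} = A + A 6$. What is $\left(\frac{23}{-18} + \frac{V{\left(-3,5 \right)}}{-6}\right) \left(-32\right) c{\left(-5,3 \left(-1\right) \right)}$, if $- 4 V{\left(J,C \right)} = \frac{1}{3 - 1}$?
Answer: $- \frac{2534}{3} \approx -844.67$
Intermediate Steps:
$c{\left(B,A \right)} = 7 A$ ($c{\left(B,A \right)} = A + 6 A = 7 A$)
$V{\left(J,C \right)} = - \frac{1}{8}$ ($V{\left(J,C \right)} = - \frac{1}{4 \left(3 - 1\right)} = - \frac{1}{4 \cdot 2} = \left(- \frac{1}{4}\right) \frac{1}{2} = - \frac{1}{8}$)
$\left(\frac{23}{-18} + \frac{V{\left(-3,5 \right)}}{-6}\right) \left(-32\right) c{\left(-5,3 \left(-1\right) \right)} = \left(\frac{23}{-18} - \frac{1}{8 \left(-6\right)}\right) \left(-32\right) 7 \cdot 3 \left(-1\right) = \left(23 \left(- \frac{1}{18}\right) - - \frac{1}{48}\right) \left(-32\right) 7 \left(-3\right) = \left(- \frac{23}{18} + \frac{1}{48}\right) \left(-32\right) \left(-21\right) = \left(- \frac{181}{144}\right) \left(-32\right) \left(-21\right) = \frac{362}{9} \left(-21\right) = - \frac{2534}{3}$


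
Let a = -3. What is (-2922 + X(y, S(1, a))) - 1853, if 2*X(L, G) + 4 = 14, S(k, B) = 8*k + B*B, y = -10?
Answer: -4770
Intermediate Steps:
S(k, B) = B² + 8*k (S(k, B) = 8*k + B² = B² + 8*k)
X(L, G) = 5 (X(L, G) = -2 + (½)*14 = -2 + 7 = 5)
(-2922 + X(y, S(1, a))) - 1853 = (-2922 + 5) - 1853 = -2917 - 1853 = -4770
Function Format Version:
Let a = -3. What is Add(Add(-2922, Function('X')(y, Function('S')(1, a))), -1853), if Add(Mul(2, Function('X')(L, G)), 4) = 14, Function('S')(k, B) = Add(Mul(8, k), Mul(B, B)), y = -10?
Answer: -4770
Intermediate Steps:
Function('S')(k, B) = Add(Pow(B, 2), Mul(8, k)) (Function('S')(k, B) = Add(Mul(8, k), Pow(B, 2)) = Add(Pow(B, 2), Mul(8, k)))
Function('X')(L, G) = 5 (Function('X')(L, G) = Add(-2, Mul(Rational(1, 2), 14)) = Add(-2, 7) = 5)
Add(Add(-2922, Function('X')(y, Function('S')(1, a))), -1853) = Add(Add(-2922, 5), -1853) = Add(-2917, -1853) = -4770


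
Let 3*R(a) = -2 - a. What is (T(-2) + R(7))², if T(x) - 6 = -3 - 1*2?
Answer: 4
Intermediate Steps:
R(a) = -⅔ - a/3 (R(a) = (-2 - a)/3 = -⅔ - a/3)
T(x) = 1 (T(x) = 6 + (-3 - 1*2) = 6 + (-3 - 2) = 6 - 5 = 1)
(T(-2) + R(7))² = (1 + (-⅔ - ⅓*7))² = (1 + (-⅔ - 7/3))² = (1 - 3)² = (-2)² = 4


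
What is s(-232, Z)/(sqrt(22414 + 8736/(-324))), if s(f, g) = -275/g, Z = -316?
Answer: 15*sqrt(72534)/694568 ≈ 0.0058163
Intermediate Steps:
s(-232, Z)/(sqrt(22414 + 8736/(-324))) = (-275/(-316))/(sqrt(22414 + 8736/(-324))) = (-275*(-1/316))/(sqrt(22414 + 8736*(-1/324))) = 275/(316*(sqrt(22414 - 728/27))) = 275/(316*(sqrt(604450/27))) = 275/(316*((5*sqrt(72534)/9))) = 275*(3*sqrt(72534)/120890)/316 = 15*sqrt(72534)/694568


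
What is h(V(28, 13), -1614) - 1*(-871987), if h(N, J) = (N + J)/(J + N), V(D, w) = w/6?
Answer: 871988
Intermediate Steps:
V(D, w) = w/6 (V(D, w) = w*(⅙) = w/6)
h(N, J) = 1 (h(N, J) = (J + N)/(J + N) = 1)
h(V(28, 13), -1614) - 1*(-871987) = 1 - 1*(-871987) = 1 + 871987 = 871988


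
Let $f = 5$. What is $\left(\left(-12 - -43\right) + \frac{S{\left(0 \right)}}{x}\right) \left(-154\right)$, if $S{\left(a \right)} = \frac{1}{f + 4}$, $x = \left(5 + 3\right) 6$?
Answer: $- \frac{1031261}{216} \approx -4774.4$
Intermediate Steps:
$x = 48$ ($x = 8 \cdot 6 = 48$)
$S{\left(a \right)} = \frac{1}{9}$ ($S{\left(a \right)} = \frac{1}{5 + 4} = \frac{1}{9}$)
$\left(\left(-12 - -43\right) + \frac{S{\left(0 \right)}}{x}\right) \left(-154\right) = \left(\left(-12 - -43\right) + \frac{1}{9 \cdot 48}\right) \left(-154\right) = \left(\left(-12 + 43\right) + \frac{1}{9} \cdot \frac{1}{48}\right) \left(-154\right) = \left(31 + \frac{1}{432}\right) \left(-154\right) = \frac{13393}{432} \left(-154\right) = - \frac{1031261}{216}$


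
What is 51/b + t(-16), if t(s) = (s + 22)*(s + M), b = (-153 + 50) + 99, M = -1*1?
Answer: -459/4 ≈ -114.75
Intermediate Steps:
M = -1
b = -4 (b = -103 + 99 = -4)
t(s) = (-1 + s)*(22 + s) (t(s) = (s + 22)*(s - 1) = (22 + s)*(-1 + s) = (-1 + s)*(22 + s))
51/b + t(-16) = 51/(-4) + (-22 + (-16)**2 + 21*(-16)) = 51*(-1/4) + (-22 + 256 - 336) = -51/4 - 102 = -459/4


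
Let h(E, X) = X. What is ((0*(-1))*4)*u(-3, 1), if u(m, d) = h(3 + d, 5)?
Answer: 0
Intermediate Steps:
u(m, d) = 5
((0*(-1))*4)*u(-3, 1) = ((0*(-1))*4)*5 = (0*4)*5 = 0*5 = 0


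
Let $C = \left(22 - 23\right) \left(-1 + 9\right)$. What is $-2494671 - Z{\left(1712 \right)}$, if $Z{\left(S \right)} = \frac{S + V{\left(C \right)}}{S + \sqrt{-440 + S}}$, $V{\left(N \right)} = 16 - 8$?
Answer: $- \frac{913571340319}{366209} + \frac{430 \sqrt{318}}{366209} \approx -2.4947 \cdot 10^{6}$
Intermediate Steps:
$C = -8$ ($C = \left(-1\right) 8 = -8$)
$V{\left(N \right)} = 8$
$Z{\left(S \right)} = \frac{8 + S}{S + \sqrt{-440 + S}}$ ($Z{\left(S \right)} = \frac{S + 8}{S + \sqrt{-440 + S}} = \frac{8 + S}{S + \sqrt{-440 + S}}$)
$-2494671 - Z{\left(1712 \right)} = -2494671 - \frac{8 + 1712}{1712 + \sqrt{-440 + 1712}} = -2494671 - \frac{1}{1712 + \sqrt{1272}} \cdot 1720 = -2494671 - \frac{1}{1712 + 2 \sqrt{318}} \cdot 1720 = -2494671 - \frac{1720}{1712 + 2 \sqrt{318}}$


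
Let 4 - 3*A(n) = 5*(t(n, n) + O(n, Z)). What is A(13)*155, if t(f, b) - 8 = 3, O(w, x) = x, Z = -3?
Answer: -1860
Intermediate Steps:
t(f, b) = 11 (t(f, b) = 8 + 3 = 11)
A(n) = -12 (A(n) = 4/3 - 5*(11 - 3)/3 = 4/3 - 5*8/3 = 4/3 - ⅓*40 = 4/3 - 40/3 = -12)
A(13)*155 = -12*155 = -1860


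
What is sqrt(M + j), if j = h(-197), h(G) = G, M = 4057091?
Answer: 3*sqrt(450766) ≈ 2014.2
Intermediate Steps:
j = -197
sqrt(M + j) = sqrt(4057091 - 197) = sqrt(4056894) = 3*sqrt(450766)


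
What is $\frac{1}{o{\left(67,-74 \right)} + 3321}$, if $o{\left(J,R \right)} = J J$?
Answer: $\frac{1}{7810} \approx 0.00012804$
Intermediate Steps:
$o{\left(J,R \right)} = J^{2}$
$\frac{1}{o{\left(67,-74 \right)} + 3321} = \frac{1}{67^{2} + 3321} = \frac{1}{4489 + 3321} = \frac{1}{7810}$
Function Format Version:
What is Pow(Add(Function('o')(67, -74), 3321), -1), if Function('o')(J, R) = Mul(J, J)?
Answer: Rational(1, 7810) ≈ 0.00012804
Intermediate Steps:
Function('o')(J, R) = Pow(J, 2)
Pow(Add(Function('o')(67, -74), 3321), -1) = Pow(Add(Pow(67, 2), 3321), -1) = Pow(Add(4489, 3321), -1) = Pow(7810, -1) = Rational(1, 7810)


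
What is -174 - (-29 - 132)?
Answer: -13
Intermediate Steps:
-174 - (-29 - 132) = -174 - 1*(-161) = -174 + 161 = -13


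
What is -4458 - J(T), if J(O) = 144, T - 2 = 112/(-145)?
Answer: -4602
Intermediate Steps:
T = 178/145 (T = 2 + 112/(-145) = 2 + 112*(-1/145) = 2 - 112/145 = 178/145 ≈ 1.2276)
-4458 - J(T) = -4458 - 1*144 = -4458 - 144 = -4602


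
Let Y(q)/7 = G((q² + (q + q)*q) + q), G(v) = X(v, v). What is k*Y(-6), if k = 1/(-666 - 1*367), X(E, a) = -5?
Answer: 35/1033 ≈ 0.033882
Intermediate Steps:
G(v) = -5
Y(q) = -35 (Y(q) = 7*(-5) = -35)
k = -1/1033 (k = 1/(-666 - 367) = 1/(-1033) = -1/1033 ≈ -0.00096805)
k*Y(-6) = -1/1033*(-35) = 35/1033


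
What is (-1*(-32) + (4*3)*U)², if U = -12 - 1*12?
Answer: 65536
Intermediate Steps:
U = -24 (U = -12 - 12 = -24)
(-1*(-32) + (4*3)*U)² = (-1*(-32) + (4*3)*(-24))² = (32 + 12*(-24))² = (32 - 288)² = (-256)² = 65536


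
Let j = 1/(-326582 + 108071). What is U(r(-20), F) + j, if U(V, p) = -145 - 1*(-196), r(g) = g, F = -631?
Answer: 11144060/218511 ≈ 51.000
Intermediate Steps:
U(V, p) = 51 (U(V, p) = -145 + 196 = 51)
j = -1/218511 (j = 1/(-218511) = -1/218511 ≈ -4.5764e-6)
U(r(-20), F) + j = 51 - 1/218511 = 11144060/218511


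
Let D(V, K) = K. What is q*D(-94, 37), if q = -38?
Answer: -1406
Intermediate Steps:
q*D(-94, 37) = -38*37 = -1406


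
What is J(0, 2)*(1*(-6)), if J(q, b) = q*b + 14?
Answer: -84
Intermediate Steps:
J(q, b) = 14 + b*q (J(q, b) = b*q + 14 = 14 + b*q)
J(0, 2)*(1*(-6)) = (14 + 2*0)*(1*(-6)) = (14 + 0)*(-6) = 14*(-6) = -84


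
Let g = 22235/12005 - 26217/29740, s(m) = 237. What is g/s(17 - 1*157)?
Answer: 69306763/16923160380 ≈ 0.0040954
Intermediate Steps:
g = 69306763/71405740 (g = 22235*(1/12005) - 26217*1/29740 = 4447/2401 - 26217/29740 = 69306763/71405740 ≈ 0.97060)
g/s(17 - 1*157) = (69306763/71405740)/237 = (69306763/71405740)*(1/237) = 69306763/16923160380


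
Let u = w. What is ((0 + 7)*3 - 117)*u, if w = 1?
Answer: -96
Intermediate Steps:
u = 1
((0 + 7)*3 - 117)*u = ((0 + 7)*3 - 117)*1 = (7*3 - 117)*1 = (21 - 117)*1 = -96*1 = -96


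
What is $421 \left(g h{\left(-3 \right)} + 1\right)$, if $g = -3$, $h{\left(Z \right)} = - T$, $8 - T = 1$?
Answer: $9262$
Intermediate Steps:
$T = 7$ ($T = 8 - 1 = 7$)
$h{\left(Z \right)} = -7$ ($h{\left(Z \right)} = \left(-1\right) 7 = -7$)
$421 \left(g h{\left(-3 \right)} + 1\right) = 421 \left(\left(-3\right) \left(-7\right) + 1\right) = 421 \left(21 + 1\right) = 421 \cdot 22 = 9262$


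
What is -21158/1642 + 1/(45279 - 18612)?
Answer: -282109372/21893607 ≈ -12.885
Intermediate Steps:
-21158/1642 + 1/(45279 - 18612) = -21158*1/1642 + 1/26667 = -10579/821 + 1/26667 = -282109372/21893607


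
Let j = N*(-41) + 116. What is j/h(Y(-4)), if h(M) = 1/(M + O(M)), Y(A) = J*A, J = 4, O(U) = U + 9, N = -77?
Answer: -75279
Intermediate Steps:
O(U) = 9 + U
Y(A) = 4*A
h(M) = 1/(9 + 2*M) (h(M) = 1/(M + (9 + M)) = 1/(9 + 2*M))
j = 3273 (j = -77*(-41) + 116 = 3157 + 116 = 3273)
j/h(Y(-4)) = 3273/(1/(9 + 2*(4*(-4)))) = 3273/(1/(9 + 2*(-16))) = 3273/(1/(9 - 32)) = 3273/(1/(-23)) = 3273/(-1/23) = 3273*(-23) = -75279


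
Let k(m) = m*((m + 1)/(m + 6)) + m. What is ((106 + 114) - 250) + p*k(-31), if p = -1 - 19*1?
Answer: 1334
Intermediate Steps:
k(m) = m + m*(1 + m)/(6 + m) (k(m) = m*((1 + m)/(6 + m)) + m = m*(1 + m)/(6 + m) + m = m + m*(1 + m)/(6 + m))
p = -20 (p = -1 - 19 = -20)
((106 + 114) - 250) + p*k(-31) = ((106 + 114) - 250) - (-620)*(7 + 2*(-31))/(6 - 31) = (220 - 250) - (-620)*(7 - 62)/(-25) = -30 - (-620)*(-1)*(-55)/25 = -30 - 20*(-341/5) = -30 + 1364 = 1334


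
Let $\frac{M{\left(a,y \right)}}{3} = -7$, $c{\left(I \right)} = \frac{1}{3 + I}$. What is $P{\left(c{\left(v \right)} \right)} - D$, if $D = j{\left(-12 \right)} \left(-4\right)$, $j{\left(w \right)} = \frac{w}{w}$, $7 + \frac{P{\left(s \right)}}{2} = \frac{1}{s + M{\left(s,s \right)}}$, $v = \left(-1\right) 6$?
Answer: $- \frac{323}{32} \approx -10.094$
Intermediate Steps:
$v = -6$
$M{\left(a,y \right)} = -21$ ($M{\left(a,y \right)} = 3 \left(-7\right) = -21$)
$P{\left(s \right)} = -14 + \frac{2}{-21 + s}$ ($P{\left(s \right)} = -14 + \frac{2}{s - 21} = -14 + \frac{2}{-21 + s}$)
$j{\left(w \right)} = 1$
$D = -4$ ($D = 1 \left(-4\right) = -4$)
$P{\left(c{\left(v \right)} \right)} - D = \frac{2 \left(148 - \frac{7}{3 - 6}\right)}{-21 + \frac{1}{3 - 6}} - -4 = \frac{2 \left(148 - \frac{7}{-3}\right)}{-21 + \frac{1}{-3}} + 4 = \frac{2 \left(148 - - \frac{7}{3}\right)}{-21 - \frac{1}{3}} + 4 = \frac{2 \left(148 + \frac{7}{3}\right)}{- \frac{64}{3}} + 4 = 2 \left(- \frac{3}{64}\right) \frac{451}{3} + 4 = - \frac{451}{32} + 4 = - \frac{323}{32}$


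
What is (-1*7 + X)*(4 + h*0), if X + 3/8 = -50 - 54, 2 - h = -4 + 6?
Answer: -891/2 ≈ -445.50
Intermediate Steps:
h = 0 (h = 2 - (-4 + 6) = 2 - 1*2 = 2 - 2 = 0)
X = -835/8 (X = -3/8 + (-50 - 54) = -3/8 - 104 = -835/8 ≈ -104.38)
(-1*7 + X)*(4 + h*0) = (-1*7 - 835/8)*(4 + 0*0) = (-7 - 835/8)*(4 + 0) = -891/8*4 = -891/2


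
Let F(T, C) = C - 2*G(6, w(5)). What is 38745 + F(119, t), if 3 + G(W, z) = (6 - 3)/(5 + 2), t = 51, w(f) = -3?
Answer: 271608/7 ≈ 38801.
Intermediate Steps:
G(W, z) = -18/7 (G(W, z) = -3 + (6 - 3)/(5 + 2) = -3 + 3/7 = -18/7)
F(T, C) = 36/7 + C (F(T, C) = C - 2*(-18/7) = C + 36/7 = 36/7 + C)
38745 + F(119, t) = 38745 + (36/7 + 51) = 38745 + 393/7 = 271608/7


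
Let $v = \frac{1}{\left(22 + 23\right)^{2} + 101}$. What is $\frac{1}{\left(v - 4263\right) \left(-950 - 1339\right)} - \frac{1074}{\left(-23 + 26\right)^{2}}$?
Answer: $- \frac{825210707324}{6915173531} \approx -119.33$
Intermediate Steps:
$v = \frac{1}{2126}$ ($v = \frac{1}{45^{2} + 101} = \frac{1}{2025 + 101} = \frac{1}{2126} \approx 0.00047037$)
$\frac{1}{\left(v - 4263\right) \left(-950 - 1339\right)} - \frac{1074}{\left(-23 + 26\right)^{2}} = \frac{1}{\left(\frac{1}{2126} - 4263\right) \left(-950 - 1339\right)} - \frac{1074}{\left(-23 + 26\right)^{2}} = \frac{1}{\left(- \frac{9063137}{2126}\right) \left(-2289\right)} - \frac{1074}{3^{2}} = \left(- \frac{2126}{9063137}\right) \left(- \frac{1}{2289}\right) - \frac{1074}{9} = \frac{2126}{20745520593} - \frac{358}{3} = - \frac{825210707324}{6915173531}$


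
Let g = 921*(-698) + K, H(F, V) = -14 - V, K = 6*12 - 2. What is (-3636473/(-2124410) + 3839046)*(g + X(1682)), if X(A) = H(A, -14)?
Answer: -2621196693407530202/1062205 ≈ -2.4677e+12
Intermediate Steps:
K = 70 (K = 72 - 2 = 70)
X(A) = 0 (X(A) = -14 - 1*(-14) = -14 + 14 = 0)
g = -642788 (g = 921*(-698) + 70 = -642858 + 70 = -642788)
(-3636473/(-2124410) + 3839046)*(g + X(1682)) = (-3636473/(-2124410) + 3839046)*(-642788 + 0) = (-3636473*(-1/2124410) + 3839046)*(-642788) = (3636473/2124410 + 3839046)*(-642788) = (8155711349333/2124410)*(-642788) = -2621196693407530202/1062205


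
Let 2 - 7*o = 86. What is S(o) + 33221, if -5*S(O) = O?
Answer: 166117/5 ≈ 33223.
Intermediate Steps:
o = -12 (o = 2/7 - ⅐*86 = 2/7 - 86/7 = -12)
S(O) = -O/5
S(o) + 33221 = -⅕*(-12) + 33221 = 12/5 + 33221 = 166117/5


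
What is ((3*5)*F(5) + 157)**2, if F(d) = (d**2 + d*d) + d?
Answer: 964324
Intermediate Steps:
F(d) = d + 2*d**2 (F(d) = (d**2 + d**2) + d = 2*d**2 + d = d + 2*d**2)
((3*5)*F(5) + 157)**2 = ((3*5)*(5*(1 + 2*5)) + 157)**2 = (15*(5*(1 + 10)) + 157)**2 = (15*(5*11) + 157)**2 = (15*55 + 157)**2 = (825 + 157)**2 = 982**2 = 964324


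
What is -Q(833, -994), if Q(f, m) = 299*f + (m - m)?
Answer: -249067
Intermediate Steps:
Q(f, m) = 299*f (Q(f, m) = 299*f + 0 = 299*f)
-Q(833, -994) = -299*833 = -1*249067 = -249067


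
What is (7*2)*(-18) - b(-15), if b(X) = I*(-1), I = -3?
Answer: -255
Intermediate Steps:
b(X) = 3 (b(X) = -3*(-1) = 3)
(7*2)*(-18) - b(-15) = (7*2)*(-18) - 1*3 = 14*(-18) - 3 = -252 - 3 = -255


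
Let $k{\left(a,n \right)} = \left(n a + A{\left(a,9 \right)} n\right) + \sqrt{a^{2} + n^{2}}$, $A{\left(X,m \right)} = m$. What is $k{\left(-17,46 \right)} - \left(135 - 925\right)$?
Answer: $422 + \sqrt{2405} \approx 471.04$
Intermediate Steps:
$k{\left(a,n \right)} = \sqrt{a^{2} + n^{2}} + 9 n + a n$ ($k{\left(a,n \right)} = \left(n a + 9 n\right) + \sqrt{a^{2} + n^{2}} = \left(a n + 9 n\right) + \sqrt{a^{2} + n^{2}} = \left(9 n + a n\right) + \sqrt{a^{2} + n^{2}} = \sqrt{a^{2} + n^{2}} + 9 n + a n$)
$k{\left(-17,46 \right)} - \left(135 - 925\right) = \left(\sqrt{\left(-17\right)^{2} + 46^{2}} + 9 \cdot 46 - 782\right) - \left(135 - 925\right) = \left(\sqrt{289 + 2116} + 414 - 782\right) - -790 = \left(\sqrt{2405} + 414 - 782\right) + 790 = \left(-368 + \sqrt{2405}\right) + 790 = 422 + \sqrt{2405}$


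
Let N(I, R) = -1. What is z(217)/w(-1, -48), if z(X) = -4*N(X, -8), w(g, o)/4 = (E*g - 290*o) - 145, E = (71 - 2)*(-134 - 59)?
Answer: 1/27092 ≈ 3.6911e-5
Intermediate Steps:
E = -13317 (E = 69*(-193) = -13317)
w(g, o) = -580 - 53268*g - 1160*o (w(g, o) = 4*((-13317*g - 290*o) - 145) = 4*(-145 - 13317*g - 290*o) = -580 - 53268*g - 1160*o)
z(X) = 4 (z(X) = -4*(-1) = 4)
z(217)/w(-1, -48) = 4/(-580 - 53268*(-1) - 1160*(-48)) = 4/(-580 + 53268 + 55680) = 4/108368 = 4*(1/108368) = 1/27092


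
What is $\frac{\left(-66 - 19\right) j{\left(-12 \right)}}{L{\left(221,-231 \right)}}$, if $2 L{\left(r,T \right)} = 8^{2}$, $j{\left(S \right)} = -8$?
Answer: $\frac{85}{4} \approx 21.25$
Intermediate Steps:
$L{\left(r,T \right)} = 32$ ($L{\left(r,T \right)} = \frac{8^{2}}{2} = \frac{1}{2} \cdot 64 = 32$)
$\frac{\left(-66 - 19\right) j{\left(-12 \right)}}{L{\left(221,-231 \right)}} = \frac{\left(-66 - 19\right) \left(-8\right)}{32} = \left(-85\right) \left(-8\right) \frac{1}{32} = 680 \cdot \frac{1}{32} = \frac{85}{4}$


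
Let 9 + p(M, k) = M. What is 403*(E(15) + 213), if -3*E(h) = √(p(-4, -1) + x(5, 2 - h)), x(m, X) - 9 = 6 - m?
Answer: 85839 - 403*I*√3/3 ≈ 85839.0 - 232.67*I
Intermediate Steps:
p(M, k) = -9 + M
x(m, X) = 15 - m (x(m, X) = 9 + (6 - m) = 15 - m)
E(h) = -I*√3/3 (E(h) = -√((-9 - 4) + (15 - 1*5))/3 = -√(-13 + (15 - 5))/3 = -√(-13 + 10)/3 = -I*√3/3)
403*(E(15) + 213) = 403*(-I*√3/3 + 213) = 403*(213 - I*√3/3) = 85839 - 403*I*√3/3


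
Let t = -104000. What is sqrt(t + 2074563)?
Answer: sqrt(1970563) ≈ 1403.8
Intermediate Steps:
sqrt(t + 2074563) = sqrt(-104000 + 2074563) = sqrt(1970563)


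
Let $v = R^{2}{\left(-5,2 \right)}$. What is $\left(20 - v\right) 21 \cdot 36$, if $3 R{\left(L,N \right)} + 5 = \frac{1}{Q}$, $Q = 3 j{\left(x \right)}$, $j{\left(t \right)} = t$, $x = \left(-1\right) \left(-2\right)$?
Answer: $\frac{39473}{3} \approx 13158.0$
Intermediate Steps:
$x = 2$
$Q = 6$ ($Q = 3 \cdot 2 = 6$)
$R{\left(L,N \right)} = - \frac{29}{18}$ ($R{\left(L,N \right)} = - \frac{5}{3} + \frac{1}{3 \cdot 6} = - \frac{5}{3} + \frac{1}{3} \cdot \frac{1}{6} = - \frac{5}{3} + \frac{1}{18} = - \frac{29}{18}$)
$v = \frac{841}{324}$ ($v = \left(- \frac{29}{18}\right)^{2} = \frac{841}{324} \approx 2.5957$)
$\left(20 - v\right) 21 \cdot 36 = \left(20 - \frac{841}{324}\right) 21 \cdot 36 = \frac{5639}{324} \cdot 21 \cdot 36 = \frac{39473}{108} \cdot 36 = \frac{39473}{3}$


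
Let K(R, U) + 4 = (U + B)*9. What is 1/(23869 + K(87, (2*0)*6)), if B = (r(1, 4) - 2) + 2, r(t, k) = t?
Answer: 1/23874 ≈ 4.1887e-5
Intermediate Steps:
B = 1 (B = (1 - 2) + 2 = -1 + 2 = 1)
K(R, U) = 5 + 9*U (K(R, U) = -4 + (U + 1)*9 = -4 + (1 + U)*9 = -4 + (9 + 9*U) = 5 + 9*U)
1/(23869 + K(87, (2*0)*6)) = 1/(23869 + (5 + 9*((2*0)*6))) = 1/(23869 + (5 + 9*(0*6))) = 1/(23869 + (5 + 9*0)) = 1/(23869 + (5 + 0)) = 1/(23869 + 5) = 1/23874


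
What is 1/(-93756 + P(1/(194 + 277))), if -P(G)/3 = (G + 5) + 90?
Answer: -157/14764438 ≈ -1.0634e-5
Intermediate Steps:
P(G) = -285 - 3*G (P(G) = -3*((G + 5) + 90) = -3*((5 + G) + 90) = -3*(95 + G) = -285 - 3*G)
1/(-93756 + P(1/(194 + 277))) = 1/(-93756 + (-285 - 3/(194 + 277))) = 1/(-93756 + (-285 - 3/471)) = 1/(-93756 + (-285 - 3*1/471)) = 1/(-93756 + (-285 - 1/157)) = 1/(-93756 - 44746/157) = 1/(-14764438/157) = -157/14764438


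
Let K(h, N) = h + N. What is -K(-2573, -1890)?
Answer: 4463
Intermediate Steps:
K(h, N) = N + h
-K(-2573, -1890) = -(-1890 - 2573) = -1*(-4463) = 4463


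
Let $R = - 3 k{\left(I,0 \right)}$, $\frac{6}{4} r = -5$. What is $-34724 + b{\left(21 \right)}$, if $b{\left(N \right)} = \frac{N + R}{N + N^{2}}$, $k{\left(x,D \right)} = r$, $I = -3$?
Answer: $- \frac{16042457}{462} \approx -34724.0$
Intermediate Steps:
$r = - \frac{10}{3}$ ($r = \frac{2}{3} \left(-5\right) = - \frac{10}{3} \approx -3.3333$)
$k{\left(x,D \right)} = - \frac{10}{3}$
$R = 10$ ($R = \left(-3\right) \left(- \frac{10}{3}\right) = 10$)
$b{\left(N \right)} = \frac{10 + N}{N + N^{2}}$ ($b{\left(N \right)} = \frac{N + 10}{N + N^{2}} = \frac{10 + N}{N + N^{2}}$)
$-34724 + b{\left(21 \right)} = -34724 + \frac{10 + 21}{21 \left(1 + 21\right)} = -34724 + \frac{1}{21} \cdot \frac{1}{22} \cdot 31 = -34724 + \frac{31}{462} = - \frac{16042457}{462}$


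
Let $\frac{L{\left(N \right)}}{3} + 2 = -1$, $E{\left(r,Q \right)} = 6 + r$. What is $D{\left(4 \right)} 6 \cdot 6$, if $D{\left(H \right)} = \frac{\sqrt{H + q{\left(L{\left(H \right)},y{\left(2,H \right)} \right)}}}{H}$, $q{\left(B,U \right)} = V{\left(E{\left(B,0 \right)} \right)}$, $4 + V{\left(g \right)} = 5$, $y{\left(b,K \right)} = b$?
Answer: $9 \sqrt{5} \approx 20.125$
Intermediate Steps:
$V{\left(g \right)} = 1$ ($V{\left(g \right)} = -4 + 5 = 1$)
$L{\left(N \right)} = -9$ ($L{\left(N \right)} = -6 + 3 \left(-1\right) = -6 - 3 = -9$)
$q{\left(B,U \right)} = 1$
$D{\left(H \right)} = \frac{\sqrt{1 + H}}{H}$ ($D{\left(H \right)} = \frac{\sqrt{H + 1}}{H} = \frac{\sqrt{1 + H}}{H}$)
$D{\left(4 \right)} 6 \cdot 6 = \frac{\sqrt{1 + 4}}{4} \cdot 6 \cdot 6 = \frac{\sqrt{5}}{4} \cdot 6 \cdot 6 = \frac{3 \sqrt{5}}{2} \cdot 6 = 9 \sqrt{5}$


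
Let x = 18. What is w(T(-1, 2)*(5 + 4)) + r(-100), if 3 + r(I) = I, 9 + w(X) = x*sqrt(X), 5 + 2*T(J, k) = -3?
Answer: -112 + 108*I ≈ -112.0 + 108.0*I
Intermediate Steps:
T(J, k) = -4 (T(J, k) = -5/2 + (1/2)*(-3) = -5/2 - 3/2 = -4)
w(X) = -9 + 18*sqrt(X)
r(I) = -3 + I
w(T(-1, 2)*(5 + 4)) + r(-100) = (-9 + 18*sqrt(-4*(5 + 4))) + (-3 - 100) = (-9 + 18*sqrt(-4*9)) - 103 = (-9 + 18*sqrt(-36)) - 103 = (-9 + 18*(6*I)) - 103 = (-9 + 108*I) - 103 = -112 + 108*I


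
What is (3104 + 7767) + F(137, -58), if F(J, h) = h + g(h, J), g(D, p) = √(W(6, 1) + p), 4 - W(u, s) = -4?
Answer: 10813 + √145 ≈ 10825.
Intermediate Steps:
W(u, s) = 8 (W(u, s) = 4 - 1*(-4) = 4 + 4 = 8)
g(D, p) = √(8 + p)
F(J, h) = h + √(8 + J)
(3104 + 7767) + F(137, -58) = (3104 + 7767) + (-58 + √(8 + 137)) = 10871 + (-58 + √145) = 10813 + √145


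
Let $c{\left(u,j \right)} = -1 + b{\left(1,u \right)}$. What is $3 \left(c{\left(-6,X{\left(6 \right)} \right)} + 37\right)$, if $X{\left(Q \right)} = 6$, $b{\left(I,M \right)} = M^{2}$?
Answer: $216$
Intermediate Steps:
$c{\left(u,j \right)} = -1 + u^{2}$
$3 \left(c{\left(-6,X{\left(6 \right)} \right)} + 37\right) = 3 \left(\left(-1 + \left(-6\right)^{2}\right) + 37\right) = 3 \left(\left(-1 + 36\right) + 37\right) = 3 \left(35 + 37\right) = 3 \cdot 72 = 216$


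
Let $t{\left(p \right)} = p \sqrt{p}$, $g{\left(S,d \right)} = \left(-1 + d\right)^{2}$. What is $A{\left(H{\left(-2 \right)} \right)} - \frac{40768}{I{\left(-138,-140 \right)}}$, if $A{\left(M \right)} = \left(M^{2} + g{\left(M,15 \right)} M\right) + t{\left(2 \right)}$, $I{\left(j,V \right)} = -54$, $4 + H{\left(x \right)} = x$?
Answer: $- \frac{10396}{27} + 2 \sqrt{2} \approx -382.21$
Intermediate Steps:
$H{\left(x \right)} = -4 + x$
$t{\left(p \right)} = p^{\frac{3}{2}}$
$A{\left(M \right)} = M^{2} + 2 \sqrt{2} + 196 M$ ($A{\left(M \right)} = \left(M^{2} + \left(-1 + 15\right)^{2} M\right) + 2^{\frac{3}{2}} = \left(M^{2} + 14^{2} M\right) + 2 \sqrt{2} = \left(M^{2} + 196 M\right) + 2 \sqrt{2} = M^{2} + 2 \sqrt{2} + 196 M$)
$A{\left(H{\left(-2 \right)} \right)} - \frac{40768}{I{\left(-138,-140 \right)}} = \left(\left(-4 - 2\right)^{2} + 2 \sqrt{2} + 196 \left(-4 - 2\right)\right) - \frac{40768}{-54} = \left(\left(-6\right)^{2} + 2 \sqrt{2} + 196 \left(-6\right)\right) - - \frac{20384}{27} = \left(36 + 2 \sqrt{2} - 1176\right) + \frac{20384}{27} = \left(-1140 + 2 \sqrt{2}\right) + \frac{20384}{27} = - \frac{10396}{27} + 2 \sqrt{2}$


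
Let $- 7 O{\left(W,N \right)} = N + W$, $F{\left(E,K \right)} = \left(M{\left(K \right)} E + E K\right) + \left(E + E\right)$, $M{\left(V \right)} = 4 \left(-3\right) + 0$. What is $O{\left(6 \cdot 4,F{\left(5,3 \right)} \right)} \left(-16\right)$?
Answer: $- \frac{176}{7} \approx -25.143$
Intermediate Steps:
$M{\left(V \right)} = -12$ ($M{\left(V \right)} = -12 + 0 = -12$)
$F{\left(E,K \right)} = - 10 E + E K$ ($F{\left(E,K \right)} = \left(- 12 E + E K\right) + \left(E + E\right) = \left(- 12 E + E K\right) + 2 E = - 10 E + E K$)
$O{\left(W,N \right)} = - \frac{N}{7} - \frac{W}{7}$ ($O{\left(W,N \right)} = - \frac{N + W}{7} = - \frac{N}{7} - \frac{W}{7}$)
$O{\left(6 \cdot 4,F{\left(5,3 \right)} \right)} \left(-16\right) = \left(- \frac{5 \left(-10 + 3\right)}{7} - \frac{6 \cdot 4}{7}\right) \left(-16\right) = \left(- \frac{5 \left(-7\right)}{7} - \frac{24}{7}\right) \left(-16\right) = \left(\left(- \frac{1}{7}\right) \left(-35\right) - \frac{24}{7}\right) \left(-16\right) = \left(5 - \frac{24}{7}\right) \left(-16\right) = \frac{11}{7} \left(-16\right) = - \frac{176}{7}$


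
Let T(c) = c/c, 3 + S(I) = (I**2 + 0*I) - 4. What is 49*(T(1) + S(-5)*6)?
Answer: 5341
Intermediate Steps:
S(I) = -7 + I**2 (S(I) = -3 + ((I**2 + 0*I) - 4) = -3 + ((I**2 + 0) - 4) = -3 + (I**2 - 4) = -3 + (-4 + I**2) = -7 + I**2)
T(c) = 1
49*(T(1) + S(-5)*6) = 49*(1 + (-7 + (-5)**2)*6) = 49*(1 + (-7 + 25)*6) = 49*(1 + 18*6) = 49*(1 + 108) = 49*109 = 5341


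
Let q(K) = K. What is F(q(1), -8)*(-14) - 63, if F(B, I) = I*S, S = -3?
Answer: -399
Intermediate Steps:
F(B, I) = -3*I (F(B, I) = I*(-3) = -3*I)
F(q(1), -8)*(-14) - 63 = -3*(-8)*(-14) - 63 = 24*(-14) - 63 = -336 - 63 = -399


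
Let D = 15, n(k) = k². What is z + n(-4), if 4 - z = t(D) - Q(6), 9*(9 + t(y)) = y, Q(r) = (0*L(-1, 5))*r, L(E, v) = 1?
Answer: 82/3 ≈ 27.333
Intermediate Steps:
Q(r) = 0 (Q(r) = (0*1)*r = 0*r = 0)
t(y) = -9 + y/9
z = 34/3 (z = 4 - ((-9 + (⅑)*15) - 1*0) = 4 - ((-9 + 5/3) + 0) = 4 - (-22/3 + 0) = 4 - 1*(-22/3) = 4 + 22/3 = 34/3 ≈ 11.333)
z + n(-4) = 34/3 + (-4)² = 34/3 + 16 = 82/3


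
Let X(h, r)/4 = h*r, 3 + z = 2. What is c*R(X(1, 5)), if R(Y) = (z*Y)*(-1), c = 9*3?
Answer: 540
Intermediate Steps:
c = 27
z = -1 (z = -3 + 2 = -1)
X(h, r) = 4*h*r (X(h, r) = 4*(h*r) = 4*h*r)
R(Y) = Y (R(Y) = -Y*(-1) = Y)
c*R(X(1, 5)) = 27*(4*1*5) = 27*20 = 540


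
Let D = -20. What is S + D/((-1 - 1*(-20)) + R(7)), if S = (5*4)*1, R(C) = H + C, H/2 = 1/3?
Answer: 77/4 ≈ 19.250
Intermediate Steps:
H = ⅔ (H = 2/3 = 2*(⅓) = ⅔ ≈ 0.66667)
R(C) = ⅔ + C
S = 20 (S = 20*1 = 20)
S + D/((-1 - 1*(-20)) + R(7)) = 20 - 20/((-1 - 1*(-20)) + (⅔ + 7)) = 20 - 20/((-1 + 20) + 23/3) = 20 - 20/(19 + 23/3) = 20 - 20/(80/3) = 20 + (3/80)*(-20) = 20 - ¾ = 77/4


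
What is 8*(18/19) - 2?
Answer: 106/19 ≈ 5.5789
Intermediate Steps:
8*(18/19) - 2 = 144/19 - 2 = 106/19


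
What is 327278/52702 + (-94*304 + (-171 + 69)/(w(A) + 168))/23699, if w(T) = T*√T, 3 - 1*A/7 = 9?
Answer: 48799171117/9751688219 - 17*I*√42/9621794 ≈ 5.0042 - 1.145e-5*I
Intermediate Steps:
A = -42 (A = 21 - 7*9 = 21 - 63 = -42)
w(T) = T^(3/2)
327278/52702 + (-94*304 + (-171 + 69)/(w(A) + 168))/23699 = 327278/52702 + (-94*304 + (-171 + 69)/((-42)^(3/2) + 168))/23699 = 327278*(1/52702) + (-28576 - 102/(-42*I*√42 + 168))*(1/23699) = 163639/26351 + (-28576 - 102/(168 - 42*I*√42))*(1/23699) = 163639/26351 + (-28576/23699 - 102/(23699*(168 - 42*I*√42))) = 18491565/3695221 - 102/(23699*(168 - 42*I*√42))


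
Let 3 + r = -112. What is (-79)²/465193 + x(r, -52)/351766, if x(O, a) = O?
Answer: 2141874411/163639080838 ≈ 0.013089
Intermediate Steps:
r = -115 (r = -3 - 112 = -115)
(-79)²/465193 + x(r, -52)/351766 = (-79)²/465193 - 115/351766 = 6241*(1/465193) - 115*1/351766 = 6241/465193 - 115/351766 = 2141874411/163639080838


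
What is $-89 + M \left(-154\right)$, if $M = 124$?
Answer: $-19185$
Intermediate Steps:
$-89 + M \left(-154\right) = -89 + 124 \left(-154\right) = -89 - 19096 = -19185$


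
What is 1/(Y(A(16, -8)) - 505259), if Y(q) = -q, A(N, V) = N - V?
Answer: -1/505283 ≈ -1.9791e-6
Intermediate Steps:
1/(Y(A(16, -8)) - 505259) = 1/(-(16 - 1*(-8)) - 505259) = 1/(-(16 + 8) - 505259) = 1/(-1*24 - 505259) = 1/(-24 - 505259) = 1/(-505283) = -1/505283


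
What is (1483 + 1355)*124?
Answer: 351912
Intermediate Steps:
(1483 + 1355)*124 = 2838*124 = 351912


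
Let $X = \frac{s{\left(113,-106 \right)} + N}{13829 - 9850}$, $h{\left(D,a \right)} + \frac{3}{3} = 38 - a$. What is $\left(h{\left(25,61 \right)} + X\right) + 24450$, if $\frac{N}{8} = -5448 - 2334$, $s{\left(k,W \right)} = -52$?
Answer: $\frac{97128746}{3979} \approx 24410.0$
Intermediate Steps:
$N = -62256$ ($N = 8 \left(-5448 - 2334\right) = 8 \left(-7782\right) = -62256$)
$h{\left(D,a \right)} = 37 - a$ ($h{\left(D,a \right)} = -1 - \left(-38 + a\right) = 37 - a$)
$X = - \frac{62308}{3979}$ ($X = \frac{-52 - 62256}{13829 - 9850} = - \frac{62308}{3979} \approx -15.659$)
$\left(h{\left(25,61 \right)} + X\right) + 24450 = \left(\left(37 - 61\right) - \frac{62308}{3979}\right) + 24450 = \left(-24 - \frac{62308}{3979}\right) + 24450 = - \frac{157804}{3979} + 24450 = \frac{97128746}{3979}$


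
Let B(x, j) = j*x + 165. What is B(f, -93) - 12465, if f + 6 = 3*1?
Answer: -12021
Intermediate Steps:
f = -3 (f = -6 + 3*1 = -6 + 3 = -3)
B(x, j) = 165 + j*x
B(f, -93) - 12465 = (165 - 93*(-3)) - 12465 = (165 + 279) - 12465 = 444 - 12465 = -12021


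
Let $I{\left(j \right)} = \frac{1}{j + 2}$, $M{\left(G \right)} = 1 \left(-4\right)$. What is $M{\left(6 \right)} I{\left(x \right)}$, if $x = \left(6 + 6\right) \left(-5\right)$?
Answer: $\frac{2}{29} \approx 0.068966$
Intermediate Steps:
$M{\left(G \right)} = -4$
$x = -60$ ($x = 12 \left(-5\right) = -60$)
$I{\left(j \right)} = \frac{1}{2 + j}$
$M{\left(6 \right)} I{\left(x \right)} = - \frac{4}{2 - 60} = - \frac{4}{-58} = \left(-4\right) \left(- \frac{1}{58}\right) = \frac{2}{29}$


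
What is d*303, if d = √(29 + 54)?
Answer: 303*√83 ≈ 2760.5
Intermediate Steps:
d = √83 ≈ 9.1104
d*303 = √83*303 = 303*√83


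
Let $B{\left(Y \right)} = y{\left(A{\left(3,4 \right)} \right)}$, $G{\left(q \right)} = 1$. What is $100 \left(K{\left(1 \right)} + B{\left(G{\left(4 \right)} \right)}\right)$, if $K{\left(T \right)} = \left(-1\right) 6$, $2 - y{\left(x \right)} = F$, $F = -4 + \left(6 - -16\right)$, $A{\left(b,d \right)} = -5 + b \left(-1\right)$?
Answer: $-2200$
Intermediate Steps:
$A{\left(b,d \right)} = -5 - b$
$F = 18$ ($F = -4 + \left(6 + 16\right) = -4 + 22 = 18$)
$y{\left(x \right)} = -16$ ($y{\left(x \right)} = 2 - 18 = -16$)
$B{\left(Y \right)} = -16$
$K{\left(T \right)} = -6$
$100 \left(K{\left(1 \right)} + B{\left(G{\left(4 \right)} \right)}\right) = 100 \left(-6 - 16\right) = 100 \left(-22\right) = -2200$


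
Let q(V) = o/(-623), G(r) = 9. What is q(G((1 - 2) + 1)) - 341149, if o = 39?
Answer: -212535866/623 ≈ -3.4115e+5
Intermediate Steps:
q(V) = -39/623 (q(V) = 39/(-623) = 39*(-1/623) = -39/623)
q(G((1 - 2) + 1)) - 341149 = -39/623 - 341149 = -212535866/623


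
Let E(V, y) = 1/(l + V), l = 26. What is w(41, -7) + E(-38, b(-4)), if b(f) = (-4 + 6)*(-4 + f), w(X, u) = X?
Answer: 491/12 ≈ 40.917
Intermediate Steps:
b(f) = -8 + 2*f (b(f) = 2*(-4 + f) = -8 + 2*f)
E(V, y) = 1/(26 + V)
w(41, -7) + E(-38, b(-4)) = 41 + 1/(26 - 38) = 41 + 1/(-12) = 41 - 1/12 = 491/12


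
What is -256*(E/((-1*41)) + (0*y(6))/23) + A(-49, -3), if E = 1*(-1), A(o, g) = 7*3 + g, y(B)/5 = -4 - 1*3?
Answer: 482/41 ≈ 11.756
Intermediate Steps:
y(B) = -35 (y(B) = 5*(-4 - 1*3) = 5*(-4 - 3) = 5*(-7) = -35)
A(o, g) = 21 + g
E = -1
-256*(E/((-1*41)) + (0*y(6))/23) + A(-49, -3) = -256*(-1/((-1*41)) + (0*(-35))/23) + (21 - 3) = -256*(-1/(-41) + 0*(1/23)) + 18 = -256*(-1*(-1/41) + 0) + 18 = -256*(1/41 + 0) + 18 = -256*1/41 + 18 = -256/41 + 18 = 482/41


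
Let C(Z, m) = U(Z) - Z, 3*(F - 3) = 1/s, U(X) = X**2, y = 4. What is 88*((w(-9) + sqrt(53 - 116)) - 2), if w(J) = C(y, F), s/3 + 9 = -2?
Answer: 880 + 264*I*sqrt(7) ≈ 880.0 + 698.48*I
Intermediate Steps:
s = -33 (s = -27 + 3*(-2) = -27 - 6 = -33)
F = 296/99 (F = 3 + (1/3)/(-33) = 3 + (1/3)*(-1/33) = 3 - 1/99 = 296/99 ≈ 2.9899)
C(Z, m) = Z**2 - Z
w(J) = 12 (w(J) = 4*(-1 + 4) = 4*3 = 12)
88*((w(-9) + sqrt(53 - 116)) - 2) = 88*((12 + sqrt(53 - 116)) - 2) = 88*((12 + sqrt(-63)) - 2) = 88*((12 + 3*I*sqrt(7)) - 2) = 88*(10 + 3*I*sqrt(7)) = 880 + 264*I*sqrt(7)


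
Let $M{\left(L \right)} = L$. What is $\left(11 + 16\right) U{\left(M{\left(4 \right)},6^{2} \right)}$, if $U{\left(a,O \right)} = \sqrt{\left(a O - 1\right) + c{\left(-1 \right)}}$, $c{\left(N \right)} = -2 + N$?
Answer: $54 \sqrt{35} \approx 319.47$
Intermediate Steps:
$U{\left(a,O \right)} = \sqrt{-4 + O a}$ ($U{\left(a,O \right)} = \sqrt{\left(a O - 1\right) - 3} = \sqrt{\left(O a - 1\right) - 3} = \sqrt{\left(-1 + O a\right) - 3} = \sqrt{-4 + O a}$)
$\left(11 + 16\right) U{\left(M{\left(4 \right)},6^{2} \right)} = \left(11 + 16\right) \sqrt{-4 + 6^{2} \cdot 4} = 27 \sqrt{-4 + 36 \cdot 4} = 27 \sqrt{-4 + 144} = 27 \sqrt{140} = 27 \cdot 2 \sqrt{35} = 54 \sqrt{35}$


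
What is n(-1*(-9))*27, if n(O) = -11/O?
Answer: -33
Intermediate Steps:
n(-1*(-9))*27 = -11/((-1*(-9)))*27 = -11/9*27 = -33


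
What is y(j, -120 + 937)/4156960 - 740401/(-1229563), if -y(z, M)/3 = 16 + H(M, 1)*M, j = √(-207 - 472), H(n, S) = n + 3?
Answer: 151639503319/1277811052120 ≈ 0.11867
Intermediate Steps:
H(n, S) = 3 + n
j = I*√679 (j = √(-679) = I*√679 ≈ 26.058*I)
y(z, M) = -48 - 3*M*(3 + M) (y(z, M) = -3*(16 + (3 + M)*M) = -3*(16 + M*(3 + M)) = -48 - 3*M*(3 + M))
y(j, -120 + 937)/4156960 - 740401/(-1229563) = (-48 - 3*(-120 + 937)*(3 + (-120 + 937)))/4156960 - 740401/(-1229563) = (-48 - 3*817*(3 + 817))*(1/4156960) - 740401*(-1/1229563) = (-48 - 3*817*820)*(1/4156960) + 740401/1229563 = (-48 - 2009820)*(1/4156960) + 740401/1229563 = -2009868*1/4156960 + 740401/1229563 = -502467/1039240 + 740401/1229563 = 151639503319/1277811052120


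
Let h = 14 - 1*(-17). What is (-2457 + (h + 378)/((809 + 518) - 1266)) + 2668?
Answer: 13280/61 ≈ 217.70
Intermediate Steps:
h = 31 (h = 14 + 17 = 31)
(-2457 + (h + 378)/((809 + 518) - 1266)) + 2668 = (-2457 + (31 + 378)/((809 + 518) - 1266)) + 2668 = (-2457 + 409/(1327 - 1266)) + 2668 = (-2457 + 409/61) + 2668 = -149468/61 + 2668 = 13280/61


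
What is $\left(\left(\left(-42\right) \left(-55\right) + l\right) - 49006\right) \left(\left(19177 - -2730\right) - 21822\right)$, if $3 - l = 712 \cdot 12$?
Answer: $-4695145$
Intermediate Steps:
$l = -8541$ ($l = 3 - 712 \cdot 12 = 3 - 8544 = -8541$)
$\left(\left(\left(-42\right) \left(-55\right) + l\right) - 49006\right) \left(\left(19177 - -2730\right) - 21822\right) = \left(\left(\left(-42\right) \left(-55\right) - 8541\right) - 49006\right) \left(\left(19177 - -2730\right) - 21822\right) = \left(\left(2310 - 8541\right) - 49006\right) \left(\left(19177 + 2730\right) - 21822\right) = \left(-6231 - 49006\right) \left(21907 - 21822\right) = \left(-55237\right) 85 = -4695145$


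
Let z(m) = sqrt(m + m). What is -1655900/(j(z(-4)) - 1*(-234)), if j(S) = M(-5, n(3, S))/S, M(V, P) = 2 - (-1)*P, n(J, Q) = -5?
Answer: -344427200/48673 + 3311800*I*sqrt(2)/146019 ≈ -7076.4 + 32.075*I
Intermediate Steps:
M(V, P) = 2 + P
z(m) = sqrt(2)*sqrt(m) (z(m) = sqrt(2*m) = sqrt(2)*sqrt(m))
j(S) = -3/S (j(S) = (2 - 5)/S = -3/S)
-1655900/(j(z(-4)) - 1*(-234)) = -1655900/(-3*(-I*sqrt(2)/4) - 1*(-234)) = -1655900/(-3*(-I*sqrt(2)/4) + 234) = -1655900/(-(-3)*I*sqrt(2)/4 + 234) = -1655900/(3*I*sqrt(2)/4 + 234) = -1655900/(234 + 3*I*sqrt(2)/4)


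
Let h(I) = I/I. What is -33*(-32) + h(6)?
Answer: 1057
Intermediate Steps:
h(I) = 1
-33*(-32) + h(6) = -33*(-32) + 1 = 1056 + 1 = 1057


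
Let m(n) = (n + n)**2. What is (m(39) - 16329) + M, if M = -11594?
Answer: -21839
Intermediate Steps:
m(n) = 4*n**2 (m(n) = (2*n)**2 = 4*n**2)
(m(39) - 16329) + M = (4*39**2 - 16329) - 11594 = (4*1521 - 16329) - 11594 = (6084 - 16329) - 11594 = -10245 - 11594 = -21839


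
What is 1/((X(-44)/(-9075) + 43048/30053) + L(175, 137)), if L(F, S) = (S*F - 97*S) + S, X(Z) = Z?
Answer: 24793725/268378120487 ≈ 9.2384e-5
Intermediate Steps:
L(F, S) = -96*S + F*S (L(F, S) = (F*S - 97*S) + S = (-97*S + F*S) + S = -96*S + F*S)
1/((X(-44)/(-9075) + 43048/30053) + L(175, 137)) = 1/((-44/(-9075) + 43048/30053) + 137*(-96 + 175)) = 1/((-44*(-1/9075) + 43048*(1/30053)) + 137*79) = 1/((4/825 + 43048/30053) + 10823) = 1/(35634812/24793725 + 10823) = 1/(268378120487/24793725) = 24793725/268378120487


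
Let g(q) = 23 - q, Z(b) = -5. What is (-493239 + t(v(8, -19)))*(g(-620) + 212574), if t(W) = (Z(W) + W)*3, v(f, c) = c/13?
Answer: -1367223948903/13 ≈ -1.0517e+11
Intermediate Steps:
v(f, c) = c/13 (v(f, c) = c*(1/13) = c/13)
t(W) = -15 + 3*W (t(W) = (-5 + W)*3 = -15 + 3*W)
(-493239 + t(v(8, -19)))*(g(-620) + 212574) = (-493239 + (-15 + 3*((1/13)*(-19))))*((23 - 1*(-620)) + 212574) = (-493239 + (-15 + 3*(-19/13)))*((23 + 620) + 212574) = (-493239 + (-15 - 57/13))*(643 + 212574) = (-493239 - 252/13)*213217 = -6412359/13*213217 = -1367223948903/13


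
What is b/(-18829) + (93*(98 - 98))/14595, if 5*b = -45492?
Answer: 45492/94145 ≈ 0.48321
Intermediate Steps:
b = -45492/5 (b = (⅕)*(-45492) = -45492/5 ≈ -9098.4)
b/(-18829) + (93*(98 - 98))/14595 = -45492/5/(-18829) + (93*(98 - 98))/14595 = -45492/5*(-1/18829) + (93*0)*(1/14595) = 45492/94145 + 0*(1/14595) = 45492/94145 + 0 = 45492/94145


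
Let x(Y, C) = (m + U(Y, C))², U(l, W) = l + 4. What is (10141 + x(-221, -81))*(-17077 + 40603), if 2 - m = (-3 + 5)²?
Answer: 1366907652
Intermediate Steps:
U(l, W) = 4 + l
m = -2 (m = 2 - (-3 + 5)² = 2 - 1*2² = 2 - 1*4 = 2 - 4 = -2)
x(Y, C) = (2 + Y)² (x(Y, C) = (-2 + (4 + Y))² = (2 + Y)²)
(10141 + x(-221, -81))*(-17077 + 40603) = (10141 + (2 - 221)²)*(-17077 + 40603) = (10141 + (-219)²)*23526 = (10141 + 47961)*23526 = 58102*23526 = 1366907652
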